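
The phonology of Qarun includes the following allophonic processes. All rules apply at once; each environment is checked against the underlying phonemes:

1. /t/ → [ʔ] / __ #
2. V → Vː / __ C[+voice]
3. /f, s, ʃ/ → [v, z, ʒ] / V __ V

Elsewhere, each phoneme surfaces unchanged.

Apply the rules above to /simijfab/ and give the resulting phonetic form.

[siːmiːjfaːb]

/s/ (word-initial) is in the target of rule 3 but the environment (between two vowels) is not met → [s].
/i/ meets the environment for rule 2 (before a voiced consonant) → [iː].
/m/ stays [m].
/i/ (between /m/ and /j/): before a voiced consonant, so rule 2 applies → [iː].
/j/ (between /i/ and /f/) is unaffected → [j].
/f/ (between /j/ and /a/) fails the environment for rule 3, so it stays [f].
Rule 2 applies to /a/ (between /f/ and /b/: before a voiced consonant) → [aː].
/b/ (word-final): no rule targets it → [b].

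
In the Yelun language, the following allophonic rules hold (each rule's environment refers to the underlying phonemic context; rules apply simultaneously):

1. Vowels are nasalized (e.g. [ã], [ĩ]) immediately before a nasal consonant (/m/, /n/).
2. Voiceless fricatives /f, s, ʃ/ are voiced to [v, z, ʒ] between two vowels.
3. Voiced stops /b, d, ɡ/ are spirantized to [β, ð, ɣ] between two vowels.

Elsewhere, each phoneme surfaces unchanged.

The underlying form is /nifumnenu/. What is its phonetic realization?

/i/ (between /n/ and /f/): rule 1 targets it, but not before a nasal consonant → unchanged [i].
/f/ — between /i/ and /u/, between two vowels — surfaces as [v] (rule 2).
/u/ — between /f/ and /m/, before a nasal consonant — surfaces as [ũ] (rule 1).
/e/ — between /n/ and /n/, before a nasal consonant — surfaces as [ẽ] (rule 1).
/u/ (word-final) fails the environment for rule 1, so it stays [u].

[nivũmnẽnu]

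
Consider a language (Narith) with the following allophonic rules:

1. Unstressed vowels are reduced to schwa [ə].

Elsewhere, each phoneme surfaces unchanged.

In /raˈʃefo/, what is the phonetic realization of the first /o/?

/o/ (word-final) occurs in an unstressed syllable → [ə] by rule 1.

[ə]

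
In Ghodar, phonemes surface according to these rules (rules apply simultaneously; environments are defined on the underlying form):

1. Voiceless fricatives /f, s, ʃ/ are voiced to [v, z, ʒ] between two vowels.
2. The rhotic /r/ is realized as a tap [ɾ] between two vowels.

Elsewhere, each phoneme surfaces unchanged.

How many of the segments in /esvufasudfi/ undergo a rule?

Segments that undergo a rule: /f/ → [v] (rule 1); /s/ → [z] (rule 1).
All other segments surface unchanged.

2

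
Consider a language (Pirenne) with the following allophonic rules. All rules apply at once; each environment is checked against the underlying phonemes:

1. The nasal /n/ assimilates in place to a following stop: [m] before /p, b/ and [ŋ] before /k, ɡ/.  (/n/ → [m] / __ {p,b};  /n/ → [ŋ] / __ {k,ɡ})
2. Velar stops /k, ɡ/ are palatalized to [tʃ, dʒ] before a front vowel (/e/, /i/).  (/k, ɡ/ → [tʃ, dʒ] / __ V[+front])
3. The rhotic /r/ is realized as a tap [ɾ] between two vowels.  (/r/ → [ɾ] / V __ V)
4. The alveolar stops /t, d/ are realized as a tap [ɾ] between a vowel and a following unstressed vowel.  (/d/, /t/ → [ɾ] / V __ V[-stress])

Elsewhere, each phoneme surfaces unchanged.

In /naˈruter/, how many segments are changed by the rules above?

Segments that undergo a rule: /r/ → [ɾ] (rule 3); /t/ → [ɾ] (rule 4).
All other segments surface unchanged.

2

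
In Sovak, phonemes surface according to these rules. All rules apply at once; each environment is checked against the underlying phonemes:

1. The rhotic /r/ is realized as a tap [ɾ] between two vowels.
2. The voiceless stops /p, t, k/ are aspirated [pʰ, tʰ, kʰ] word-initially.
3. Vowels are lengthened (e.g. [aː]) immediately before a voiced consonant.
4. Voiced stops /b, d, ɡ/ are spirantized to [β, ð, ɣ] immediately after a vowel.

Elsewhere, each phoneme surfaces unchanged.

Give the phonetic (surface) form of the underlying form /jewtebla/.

[jeːwteːβla]

/e/ meets the environment for rule 3 (before a voiced consonant) → [eː].
/t/ (between /w/ and /e/) is in the target of rule 2 but the environment (word-initially) is not met → [t].
/e/ meets the environment for rule 3 (before a voiced consonant) → [eː].
/b/ — between /e/ and /l/, immediately after a vowel — surfaces as [β] (rule 4).
/a/ — word-final; rule 3 does not apply here → [a].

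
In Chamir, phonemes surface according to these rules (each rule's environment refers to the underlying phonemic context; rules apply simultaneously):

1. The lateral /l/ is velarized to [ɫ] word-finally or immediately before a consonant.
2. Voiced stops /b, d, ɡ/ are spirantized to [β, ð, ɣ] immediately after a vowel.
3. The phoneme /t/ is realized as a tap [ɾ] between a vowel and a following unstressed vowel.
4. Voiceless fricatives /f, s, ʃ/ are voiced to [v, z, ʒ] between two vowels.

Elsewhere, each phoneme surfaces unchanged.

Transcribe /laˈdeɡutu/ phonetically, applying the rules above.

/l/ — word-initial; rule 1 does not apply here → [l].
/a/ — not in any rule's target class → [a].
Rule 2 applies to /d/ (between /a/ and /e/: immediately after a vowel) → [ð].
/e/ (between /d/ and /ɡ/) is unaffected → [e].
/ɡ/ (between /e/ and /u/): immediately after a vowel, so rule 2 applies → [ɣ].
/u/ — not in any rule's target class → [u].
Rule 3 applies to /t/ (between /u/ and /u/: between a vowel and a following unstressed vowel) → [ɾ].
/u/ (word-final) is unaffected → [u].

[laˈðeɣuɾu]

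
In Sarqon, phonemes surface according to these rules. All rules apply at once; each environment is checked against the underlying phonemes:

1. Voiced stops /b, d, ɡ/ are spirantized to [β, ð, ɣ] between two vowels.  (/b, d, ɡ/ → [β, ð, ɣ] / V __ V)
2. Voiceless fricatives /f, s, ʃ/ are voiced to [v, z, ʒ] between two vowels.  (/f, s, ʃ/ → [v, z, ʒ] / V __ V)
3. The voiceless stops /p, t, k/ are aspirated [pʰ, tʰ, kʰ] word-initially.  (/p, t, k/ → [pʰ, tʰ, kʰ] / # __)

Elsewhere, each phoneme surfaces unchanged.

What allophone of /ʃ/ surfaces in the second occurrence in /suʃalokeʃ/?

/ʃ/ (word-final): rule 2 targets it, but not between two vowels → unchanged [ʃ].

[ʃ]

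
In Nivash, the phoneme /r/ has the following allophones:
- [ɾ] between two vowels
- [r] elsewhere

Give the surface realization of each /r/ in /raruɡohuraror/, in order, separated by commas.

[r], [ɾ], [ɾ], [ɾ], [r]

Occurrence 1 (position 1): no conditioning environment matches → elsewhere allophone [r].
Occurrence 2 (position 3): between two vowels → [ɾ].
Occurrence 3 (position 9): between two vowels → [ɾ].
Occurrence 4 (position 11): between two vowels → [ɾ].
Occurrence 5 (position 13): no conditioning environment matches → elsewhere allophone [r].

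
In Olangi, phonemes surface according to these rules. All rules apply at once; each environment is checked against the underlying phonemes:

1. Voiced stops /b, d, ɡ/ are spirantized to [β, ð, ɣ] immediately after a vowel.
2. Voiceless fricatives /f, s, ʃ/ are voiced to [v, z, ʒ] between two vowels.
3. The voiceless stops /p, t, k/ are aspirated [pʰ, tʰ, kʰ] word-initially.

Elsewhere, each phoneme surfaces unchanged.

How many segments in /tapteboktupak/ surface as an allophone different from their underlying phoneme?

Segments that undergo a rule: /t/ → [tʰ] (rule 3); /b/ → [β] (rule 1).
All other segments surface unchanged.

2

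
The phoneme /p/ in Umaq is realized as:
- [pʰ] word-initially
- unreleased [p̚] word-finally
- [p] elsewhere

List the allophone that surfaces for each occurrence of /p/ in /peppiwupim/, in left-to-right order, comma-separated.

[pʰ], [p], [p], [p]

Occurrence 1 (position 1): word-initially → [pʰ].
Occurrence 2 (position 3): no conditioning environment matches → elsewhere allophone [p].
Occurrence 3 (position 4): no conditioning environment matches → elsewhere allophone [p].
Occurrence 4 (position 8): no conditioning environment matches → elsewhere allophone [p].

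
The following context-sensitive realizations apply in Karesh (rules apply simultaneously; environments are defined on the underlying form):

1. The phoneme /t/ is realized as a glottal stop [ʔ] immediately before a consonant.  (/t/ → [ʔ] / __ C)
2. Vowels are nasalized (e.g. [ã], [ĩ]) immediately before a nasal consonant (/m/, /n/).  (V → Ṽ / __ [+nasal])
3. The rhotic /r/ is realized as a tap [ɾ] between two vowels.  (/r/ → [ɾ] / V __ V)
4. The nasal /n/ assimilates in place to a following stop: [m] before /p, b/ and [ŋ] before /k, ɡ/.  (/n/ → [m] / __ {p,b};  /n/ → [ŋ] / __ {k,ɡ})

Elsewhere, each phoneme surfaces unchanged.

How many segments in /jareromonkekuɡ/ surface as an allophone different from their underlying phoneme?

Segments that undergo a rule: /r/ → [ɾ] (rule 3); /r/ → [ɾ] (rule 3); /o/ → [õ] (rule 2); /o/ → [õ] (rule 2); /n/ → [ŋ] (rule 4).
All other segments surface unchanged.

5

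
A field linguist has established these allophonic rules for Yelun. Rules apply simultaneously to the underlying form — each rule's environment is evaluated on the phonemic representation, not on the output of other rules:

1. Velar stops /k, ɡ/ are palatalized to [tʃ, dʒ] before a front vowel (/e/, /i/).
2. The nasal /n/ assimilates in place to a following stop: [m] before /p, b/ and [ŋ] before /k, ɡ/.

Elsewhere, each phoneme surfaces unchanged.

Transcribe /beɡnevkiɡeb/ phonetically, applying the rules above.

[beɡnevtʃidʒeb]

/b/ stays [b].
/e/ (between /b/ and /ɡ/): no rule targets it → [e].
/ɡ/ — between /e/ and /n/; rule 1 does not apply here → [ɡ].
/n/ (between /ɡ/ and /e/) fails the environment for rule 2, so it stays [n].
/e/ stays [e].
/v/ stays [v].
Rule 1 applies to /k/ (between /v/ and /i/: before a front vowel) → [tʃ].
/i/ — not in any rule's target class → [i].
Rule 1 applies to /ɡ/ (between /i/ and /e/: before a front vowel) → [dʒ].
/e/ stays [e].
/b/ — not in any rule's target class → [b].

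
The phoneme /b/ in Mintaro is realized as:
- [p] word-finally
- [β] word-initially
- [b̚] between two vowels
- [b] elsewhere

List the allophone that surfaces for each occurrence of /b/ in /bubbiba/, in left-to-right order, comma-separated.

Occurrence 1 (position 1): word-initially → [β].
Occurrence 2 (position 3): no conditioning environment matches → elsewhere allophone [b].
Occurrence 3 (position 4): no conditioning environment matches → elsewhere allophone [b].
Occurrence 4 (position 6): between two vowels → [b̚].

[β], [b], [b], [b̚]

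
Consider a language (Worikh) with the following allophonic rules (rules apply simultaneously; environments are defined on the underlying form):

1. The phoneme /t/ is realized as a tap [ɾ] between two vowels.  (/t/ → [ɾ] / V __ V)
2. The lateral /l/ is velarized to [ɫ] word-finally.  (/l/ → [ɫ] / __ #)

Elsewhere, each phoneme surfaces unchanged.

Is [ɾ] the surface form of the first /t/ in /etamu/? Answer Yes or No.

/t/ (between /e/ and /a/): between two vowels, so rule 1 applies → [ɾ].
The actual realization is [ɾ], which matches [ɾ].

Yes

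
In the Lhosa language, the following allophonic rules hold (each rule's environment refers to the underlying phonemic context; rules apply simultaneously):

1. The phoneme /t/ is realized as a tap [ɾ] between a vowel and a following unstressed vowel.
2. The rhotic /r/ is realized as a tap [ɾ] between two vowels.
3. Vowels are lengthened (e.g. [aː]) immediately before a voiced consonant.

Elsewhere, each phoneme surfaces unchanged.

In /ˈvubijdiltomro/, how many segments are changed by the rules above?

4

Segments that undergo a rule: /u/ → [uː] (rule 3); /i/ → [iː] (rule 3); /i/ → [iː] (rule 3); /o/ → [oː] (rule 3).
All other segments surface unchanged.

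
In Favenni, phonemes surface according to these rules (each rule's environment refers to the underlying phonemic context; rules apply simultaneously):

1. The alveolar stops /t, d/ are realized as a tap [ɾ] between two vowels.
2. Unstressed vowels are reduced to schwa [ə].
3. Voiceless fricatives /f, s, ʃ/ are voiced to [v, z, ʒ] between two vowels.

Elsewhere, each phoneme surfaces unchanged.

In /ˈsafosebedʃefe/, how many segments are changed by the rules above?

Segments that undergo a rule: /f/ → [v] (rule 3); /o/ → [ə] (rule 2); /s/ → [z] (rule 3); /e/ → [ə] (rule 2); /e/ → [ə] (rule 2); /e/ → [ə] (rule 2); /f/ → [v] (rule 3); /e/ → [ə] (rule 2).
All other segments surface unchanged.

8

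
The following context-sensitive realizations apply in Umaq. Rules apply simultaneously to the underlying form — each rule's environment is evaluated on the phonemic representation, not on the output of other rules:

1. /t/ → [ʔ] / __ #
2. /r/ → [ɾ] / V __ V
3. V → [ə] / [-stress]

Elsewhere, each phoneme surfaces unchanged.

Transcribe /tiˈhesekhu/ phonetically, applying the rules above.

/t/ (word-initial): rule 1 targets it, but not word-finally → unchanged [t].
Rule 3 applies to /i/ (between /t/ and /h/: in an unstressed syllable) → [ə].
/h/ stays [h].
/e/ (between /h/ and /s/) fails the environment for rule 3, so it stays [e].
/s/ (between /e/ and /e/): no rule targets it → [s].
/e/ (between /s/ and /k/) occurs in an unstressed syllable → [ə] by rule 3.
/k/ — not in any rule's target class → [k].
/h/ stays [h].
Rule 3 applies to /u/ (word-final: in an unstressed syllable) → [ə].

[təˈhesəkhə]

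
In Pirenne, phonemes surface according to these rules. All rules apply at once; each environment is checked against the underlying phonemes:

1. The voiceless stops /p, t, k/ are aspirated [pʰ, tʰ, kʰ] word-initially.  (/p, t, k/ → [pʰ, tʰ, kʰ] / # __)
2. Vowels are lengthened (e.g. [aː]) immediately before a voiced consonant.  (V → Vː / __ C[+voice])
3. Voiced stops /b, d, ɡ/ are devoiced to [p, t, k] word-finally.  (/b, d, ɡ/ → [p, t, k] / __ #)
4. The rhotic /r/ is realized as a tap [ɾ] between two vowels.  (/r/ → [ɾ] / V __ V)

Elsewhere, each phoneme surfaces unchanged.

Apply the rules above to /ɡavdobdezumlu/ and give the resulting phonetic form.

/ɡ/ (word-initial) is in the target of rule 3 but the environment (word-finally) is not met → [ɡ].
/a/ meets the environment for rule 2 (before a voiced consonant) → [aː].
/d/ (between /v/ and /o/): rule 3 targets it, but not word-finally → unchanged [d].
/o/ (between /d/ and /b/) occurs before a voiced consonant → [oː] by rule 2.
/b/ (between /o/ and /d/) is in the target of rule 3 but the environment (word-finally) is not met → [b].
/d/ (between /b/ and /e/) is in the target of rule 3 but the environment (word-finally) is not met → [d].
/e/ — between /d/ and /z/, before a voiced consonant — surfaces as [eː] (rule 2).
/u/ (between /z/ and /m/) occurs before a voiced consonant → [uː] by rule 2.
/u/ (word-final): rule 2 targets it, but not before a voiced consonant → unchanged [u].

[ɡaːvdoːbdeːzuːmlu]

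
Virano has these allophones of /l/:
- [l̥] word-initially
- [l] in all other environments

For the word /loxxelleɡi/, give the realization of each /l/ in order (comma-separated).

[l̥], [l], [l]

Occurrence 1 (position 1): word-initially → [l̥].
Occurrence 2 (position 6): no conditioning environment matches → elsewhere allophone [l].
Occurrence 3 (position 7): no conditioning environment matches → elsewhere allophone [l].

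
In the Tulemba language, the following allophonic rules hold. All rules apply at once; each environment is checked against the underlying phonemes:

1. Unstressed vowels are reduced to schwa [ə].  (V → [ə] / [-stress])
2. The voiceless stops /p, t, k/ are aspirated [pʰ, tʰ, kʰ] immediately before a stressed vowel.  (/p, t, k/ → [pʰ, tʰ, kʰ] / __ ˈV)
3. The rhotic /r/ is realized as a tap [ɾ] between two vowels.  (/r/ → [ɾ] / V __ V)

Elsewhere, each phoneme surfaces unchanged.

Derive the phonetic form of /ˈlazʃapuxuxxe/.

[ˈlazʃəpəxəxxə]

/l/ (word-initial): no rule targets it → [l].
/a/ (between /l/ and /z/): rule 1 targets it, but not in an unstressed syllable → unchanged [a].
/z/ stays [z].
/ʃ/ stays [ʃ].
/a/ (between /ʃ/ and /p/): in an unstressed syllable, so rule 1 applies → [ə].
/p/ (between /a/ and /u/): rule 2 targets it, but not immediately before a stressed vowel → unchanged [p].
Rule 1 applies to /u/ (between /p/ and /x/: in an unstressed syllable) → [ə].
/x/ — not in any rule's target class → [x].
Rule 1 applies to /u/ (between /x/ and /x/: in an unstressed syllable) → [ə].
/x/ — not in any rule's target class → [x].
/x/ (between /x/ and /e/): no rule targets it → [x].
Rule 1 applies to /e/ (word-final: in an unstressed syllable) → [ə].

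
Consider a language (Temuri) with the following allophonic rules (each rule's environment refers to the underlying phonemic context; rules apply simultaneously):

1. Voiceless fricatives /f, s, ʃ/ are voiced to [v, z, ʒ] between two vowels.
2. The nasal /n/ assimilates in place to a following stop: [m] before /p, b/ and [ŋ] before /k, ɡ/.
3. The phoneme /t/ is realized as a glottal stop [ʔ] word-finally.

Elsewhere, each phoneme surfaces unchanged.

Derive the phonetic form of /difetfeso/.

Rule 1 applies to /f/ (between /i/ and /e/: between two vowels) → [v].
/t/ (between /e/ and /f/) is in the target of rule 3 but the environment (word-finally) is not met → [t].
/f/ (between /t/ and /e/) is in the target of rule 1 but the environment (between two vowels) is not met → [f].
/s/ meets the environment for rule 1 (between two vowels) → [z].

[divetfezo]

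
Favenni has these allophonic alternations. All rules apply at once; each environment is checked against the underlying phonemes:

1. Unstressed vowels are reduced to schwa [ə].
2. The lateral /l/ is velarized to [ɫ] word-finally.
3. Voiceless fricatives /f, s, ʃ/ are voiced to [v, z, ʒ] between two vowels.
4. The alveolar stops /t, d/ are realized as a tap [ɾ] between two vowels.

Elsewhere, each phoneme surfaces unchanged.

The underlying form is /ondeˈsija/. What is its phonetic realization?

/o/ (word-initial): in an unstressed syllable, so rule 1 applies → [ə].
/n/ (between /o/ and /d/): no rule targets it → [n].
/d/ (between /n/ and /e/): rule 4 targets it, but not between two vowels → unchanged [d].
/e/ — between /d/ and /s/, in an unstressed syllable — surfaces as [ə] (rule 1).
/s/ meets the environment for rule 3 (between two vowels) → [z].
/i/ (between /s/ and /j/) fails the environment for rule 1, so it stays [i].
/j/ stays [j].
Rule 1 applies to /a/ (word-final: in an unstressed syllable) → [ə].

[əndəˈzijə]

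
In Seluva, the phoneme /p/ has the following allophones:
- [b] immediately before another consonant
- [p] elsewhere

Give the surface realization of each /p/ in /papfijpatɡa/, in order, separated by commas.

[p], [b], [p]

Occurrence 1 (position 1): no conditioning environment matches → elsewhere allophone [p].
Occurrence 2 (position 3): immediately before another consonant → [b].
Occurrence 3 (position 7): no conditioning environment matches → elsewhere allophone [p].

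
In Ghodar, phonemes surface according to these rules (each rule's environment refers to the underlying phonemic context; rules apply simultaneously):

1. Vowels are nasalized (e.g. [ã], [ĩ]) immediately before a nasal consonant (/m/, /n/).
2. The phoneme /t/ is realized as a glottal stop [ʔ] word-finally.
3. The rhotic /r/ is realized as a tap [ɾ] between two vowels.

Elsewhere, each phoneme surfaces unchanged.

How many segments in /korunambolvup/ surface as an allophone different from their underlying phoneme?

3

Segments that undergo a rule: /r/ → [ɾ] (rule 3); /u/ → [ũ] (rule 1); /a/ → [ã] (rule 1).
All other segments surface unchanged.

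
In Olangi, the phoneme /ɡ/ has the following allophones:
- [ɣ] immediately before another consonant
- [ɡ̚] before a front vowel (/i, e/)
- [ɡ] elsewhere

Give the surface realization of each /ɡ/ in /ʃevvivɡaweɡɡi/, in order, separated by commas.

[ɡ], [ɣ], [ɡ̚]

Occurrence 1 (position 7): no conditioning environment matches → elsewhere allophone [ɡ].
Occurrence 2 (position 11): immediately before another consonant → [ɣ].
Occurrence 3 (position 12): before a front vowel (/i, e/) → [ɡ̚].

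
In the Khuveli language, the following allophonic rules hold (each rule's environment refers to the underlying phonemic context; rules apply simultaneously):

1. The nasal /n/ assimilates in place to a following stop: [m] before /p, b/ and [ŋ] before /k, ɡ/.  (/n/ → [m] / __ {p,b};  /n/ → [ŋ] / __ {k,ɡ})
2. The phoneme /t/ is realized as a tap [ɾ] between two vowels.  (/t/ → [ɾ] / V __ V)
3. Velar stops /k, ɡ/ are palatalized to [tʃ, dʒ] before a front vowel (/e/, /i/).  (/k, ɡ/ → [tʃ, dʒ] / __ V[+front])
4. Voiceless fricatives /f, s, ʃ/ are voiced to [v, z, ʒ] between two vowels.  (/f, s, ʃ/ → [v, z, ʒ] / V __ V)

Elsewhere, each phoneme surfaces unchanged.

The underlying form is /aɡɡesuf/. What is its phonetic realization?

[aɡdʒezuf]

/a/ (word-initial): no rule targets it → [a].
/ɡ/ — between /a/ and /ɡ/; rule 3 does not apply here → [ɡ].
/ɡ/ (between /ɡ/ and /e/): before a front vowel, so rule 3 applies → [dʒ].
/e/ stays [e].
Rule 4 applies to /s/ (between /e/ and /u/: between two vowels) → [z].
/u/ stays [u].
/f/ (word-final): rule 4 targets it, but not between two vowels → unchanged [f].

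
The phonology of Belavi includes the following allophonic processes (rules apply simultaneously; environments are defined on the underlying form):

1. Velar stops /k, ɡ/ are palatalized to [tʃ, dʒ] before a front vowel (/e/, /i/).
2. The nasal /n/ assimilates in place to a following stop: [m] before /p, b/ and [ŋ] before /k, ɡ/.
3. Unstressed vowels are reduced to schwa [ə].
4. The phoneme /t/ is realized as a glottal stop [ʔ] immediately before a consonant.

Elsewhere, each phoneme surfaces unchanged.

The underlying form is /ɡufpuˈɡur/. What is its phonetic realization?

/ɡ/ (word-initial): rule 1 targets it, but not before a front vowel → unchanged [ɡ].
/u/ (between /ɡ/ and /f/): in an unstressed syllable, so rule 3 applies → [ə].
/f/ (between /u/ and /p/): no rule targets it → [f].
/p/ — not in any rule's target class → [p].
/u/ (between /p/ and /ɡ/): in an unstressed syllable, so rule 3 applies → [ə].
/ɡ/ (between /u/ and /u/) is in the target of rule 1 but the environment (before a front vowel) is not met → [ɡ].
/u/ — between /ɡ/ and /r/; rule 3 does not apply here → [u].
/r/ (word-final): no rule targets it → [r].

[ɡəfpəˈɡur]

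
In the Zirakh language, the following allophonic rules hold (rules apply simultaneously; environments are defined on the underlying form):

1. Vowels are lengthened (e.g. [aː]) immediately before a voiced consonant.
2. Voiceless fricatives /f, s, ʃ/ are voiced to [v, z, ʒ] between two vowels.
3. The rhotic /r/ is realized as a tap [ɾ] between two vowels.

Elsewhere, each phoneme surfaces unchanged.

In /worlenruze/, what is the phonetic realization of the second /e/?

/e/ (word-final) fails the environment for rule 1, so it stays [e].

[e]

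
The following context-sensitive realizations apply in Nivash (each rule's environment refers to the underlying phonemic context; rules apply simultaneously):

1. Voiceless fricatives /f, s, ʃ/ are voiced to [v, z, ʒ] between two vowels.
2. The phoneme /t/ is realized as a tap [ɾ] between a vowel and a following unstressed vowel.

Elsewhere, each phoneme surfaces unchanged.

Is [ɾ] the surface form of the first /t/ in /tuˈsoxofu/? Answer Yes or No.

No

/t/ — word-initial; rule 2 does not apply here → [t].
The actual realization is [t], not [ɾ].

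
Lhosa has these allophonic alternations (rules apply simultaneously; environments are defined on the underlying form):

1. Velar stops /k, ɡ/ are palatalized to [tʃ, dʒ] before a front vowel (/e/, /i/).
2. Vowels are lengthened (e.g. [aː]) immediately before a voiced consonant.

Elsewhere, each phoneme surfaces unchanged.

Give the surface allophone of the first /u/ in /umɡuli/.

[uː]

/u/ (word-initial): before a voiced consonant, so rule 2 applies → [uː].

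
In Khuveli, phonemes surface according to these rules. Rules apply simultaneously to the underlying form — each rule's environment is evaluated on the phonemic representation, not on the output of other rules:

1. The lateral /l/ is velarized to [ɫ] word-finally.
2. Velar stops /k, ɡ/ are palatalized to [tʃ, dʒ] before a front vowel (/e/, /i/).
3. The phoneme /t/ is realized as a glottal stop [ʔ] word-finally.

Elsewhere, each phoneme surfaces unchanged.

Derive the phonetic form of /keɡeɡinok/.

/k/ (word-initial) occurs before a front vowel → [tʃ] by rule 2.
/e/ (between /k/ and /ɡ/): no rule targets it → [e].
/ɡ/ — between /e/ and /e/, before a front vowel — surfaces as [dʒ] (rule 2).
/e/ (between /ɡ/ and /ɡ/) is unaffected → [e].
Rule 2 applies to /ɡ/ (between /e/ and /i/: before a front vowel) → [dʒ].
/i/ — not in any rule's target class → [i].
/n/ stays [n].
/o/ — not in any rule's target class → [o].
/k/ (word-final) fails the environment for rule 2, so it stays [k].

[tʃedʒedʒinok]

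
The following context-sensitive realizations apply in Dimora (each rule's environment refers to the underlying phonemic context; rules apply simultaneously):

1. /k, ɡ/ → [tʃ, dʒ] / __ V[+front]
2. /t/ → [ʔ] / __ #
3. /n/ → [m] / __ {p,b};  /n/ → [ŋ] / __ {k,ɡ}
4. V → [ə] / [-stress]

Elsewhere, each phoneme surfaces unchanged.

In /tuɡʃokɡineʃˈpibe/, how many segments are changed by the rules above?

Segments that undergo a rule: /u/ → [ə] (rule 4); /o/ → [ə] (rule 4); /ɡ/ → [dʒ] (rule 1); /i/ → [ə] (rule 4); /e/ → [ə] (rule 4); /e/ → [ə] (rule 4).
All other segments surface unchanged.

6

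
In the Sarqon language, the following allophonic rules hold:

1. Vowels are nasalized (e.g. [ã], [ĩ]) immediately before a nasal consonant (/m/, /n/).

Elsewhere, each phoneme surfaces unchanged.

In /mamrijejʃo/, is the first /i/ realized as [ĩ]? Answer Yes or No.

No

/i/ (between /r/ and /j/): rule 1 targets it, but not before a nasal consonant → unchanged [i].
The actual realization is [i], not [ĩ].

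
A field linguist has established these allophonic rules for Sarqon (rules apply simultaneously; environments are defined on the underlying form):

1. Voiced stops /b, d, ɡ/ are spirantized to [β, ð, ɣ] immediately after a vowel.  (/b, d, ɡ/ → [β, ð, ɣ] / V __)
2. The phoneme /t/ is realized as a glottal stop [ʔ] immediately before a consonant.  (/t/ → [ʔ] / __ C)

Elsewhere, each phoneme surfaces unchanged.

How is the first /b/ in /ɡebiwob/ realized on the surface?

[β]

Rule 1 applies to /b/ (between /e/ and /i/: immediately after a vowel) → [β].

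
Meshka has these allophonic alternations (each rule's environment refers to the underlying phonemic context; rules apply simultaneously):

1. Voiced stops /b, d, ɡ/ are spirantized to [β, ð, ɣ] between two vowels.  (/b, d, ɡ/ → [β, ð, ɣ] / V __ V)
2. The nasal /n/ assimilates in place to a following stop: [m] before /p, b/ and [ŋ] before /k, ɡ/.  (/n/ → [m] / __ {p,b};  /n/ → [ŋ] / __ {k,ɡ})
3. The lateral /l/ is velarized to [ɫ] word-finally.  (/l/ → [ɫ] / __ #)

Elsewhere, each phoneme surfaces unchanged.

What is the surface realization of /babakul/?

[baβakuɫ]

/b/ (word-initial) is in the target of rule 1 but the environment (between two vowels) is not met → [b].
/a/ (between /b/ and /b/): no rule targets it → [a].
/b/ (between /a/ and /a/): between two vowels, so rule 1 applies → [β].
/a/ (between /b/ and /k/) is unaffected → [a].
/k/ stays [k].
/u/ (between /k/ and /l/) is unaffected → [u].
Rule 3 applies to /l/ (word-final: word-finally) → [ɫ].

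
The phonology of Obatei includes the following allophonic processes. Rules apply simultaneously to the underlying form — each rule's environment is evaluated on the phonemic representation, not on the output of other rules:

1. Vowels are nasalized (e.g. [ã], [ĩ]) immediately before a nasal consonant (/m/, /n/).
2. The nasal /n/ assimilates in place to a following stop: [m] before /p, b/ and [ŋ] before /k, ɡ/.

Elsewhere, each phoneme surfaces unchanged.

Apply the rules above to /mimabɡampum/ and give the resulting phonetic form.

/i/ (between /m/ and /m/): before a nasal consonant, so rule 1 applies → [ĩ].
/a/ — between /m/ and /b/; rule 1 does not apply here → [a].
Rule 1 applies to /a/ (between /ɡ/ and /m/: before a nasal consonant) → [ã].
/u/ (between /p/ and /m/): before a nasal consonant, so rule 1 applies → [ũ].

[mĩmabɡãmpũm]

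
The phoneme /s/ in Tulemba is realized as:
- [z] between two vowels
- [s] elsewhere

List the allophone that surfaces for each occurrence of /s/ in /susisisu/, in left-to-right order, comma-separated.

[s], [z], [z], [z]

Occurrence 1 (position 1): no conditioning environment matches → elsewhere allophone [s].
Occurrence 2 (position 3): between two vowels → [z].
Occurrence 3 (position 5): between two vowels → [z].
Occurrence 4 (position 7): between two vowels → [z].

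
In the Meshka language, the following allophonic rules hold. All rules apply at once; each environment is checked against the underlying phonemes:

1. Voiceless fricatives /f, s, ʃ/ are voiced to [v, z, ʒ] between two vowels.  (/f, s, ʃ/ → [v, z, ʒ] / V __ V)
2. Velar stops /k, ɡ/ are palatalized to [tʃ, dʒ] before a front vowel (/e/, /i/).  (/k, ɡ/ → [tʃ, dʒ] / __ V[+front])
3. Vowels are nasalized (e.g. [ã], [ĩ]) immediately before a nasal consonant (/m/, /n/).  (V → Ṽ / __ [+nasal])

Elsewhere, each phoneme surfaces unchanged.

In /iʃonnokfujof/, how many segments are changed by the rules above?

Segments that undergo a rule: /ʃ/ → [ʒ] (rule 1); /o/ → [õ] (rule 3).
All other segments surface unchanged.

2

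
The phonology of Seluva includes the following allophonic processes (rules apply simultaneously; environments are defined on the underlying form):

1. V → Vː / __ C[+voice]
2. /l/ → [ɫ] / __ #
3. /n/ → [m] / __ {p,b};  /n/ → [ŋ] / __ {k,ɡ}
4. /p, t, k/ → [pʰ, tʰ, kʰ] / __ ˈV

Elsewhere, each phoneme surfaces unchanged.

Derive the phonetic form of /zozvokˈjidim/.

[zoːzvokˈjiːdiːm]

/z/ (word-initial): no rule targets it → [z].
/o/ (between /z/ and /z/) occurs before a voiced consonant → [oː] by rule 1.
/z/ — not in any rule's target class → [z].
/v/ stays [v].
/o/ — between /v/ and /k/; rule 1 does not apply here → [o].
/k/ (between /o/ and /j/): rule 4 targets it, but not immediately before a stressed vowel → unchanged [k].
/j/ stays [j].
/i/ (between /j/ and /d/) occurs before a voiced consonant → [iː] by rule 1.
/d/ stays [d].
/i/ (between /d/ and /m/): before a voiced consonant, so rule 1 applies → [iː].
/m/ (word-final) is unaffected → [m].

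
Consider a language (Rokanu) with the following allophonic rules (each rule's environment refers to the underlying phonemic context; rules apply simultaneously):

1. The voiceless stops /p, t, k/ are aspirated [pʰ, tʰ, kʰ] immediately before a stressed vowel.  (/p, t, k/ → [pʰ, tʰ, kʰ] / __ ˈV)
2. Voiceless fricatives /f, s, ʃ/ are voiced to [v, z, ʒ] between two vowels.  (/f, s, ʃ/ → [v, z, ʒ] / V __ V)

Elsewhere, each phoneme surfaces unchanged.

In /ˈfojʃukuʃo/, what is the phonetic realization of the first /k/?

[k]

/k/ (between /u/ and /u/) is in the target of rule 1 but the environment (immediately before a stressed vowel) is not met → [k].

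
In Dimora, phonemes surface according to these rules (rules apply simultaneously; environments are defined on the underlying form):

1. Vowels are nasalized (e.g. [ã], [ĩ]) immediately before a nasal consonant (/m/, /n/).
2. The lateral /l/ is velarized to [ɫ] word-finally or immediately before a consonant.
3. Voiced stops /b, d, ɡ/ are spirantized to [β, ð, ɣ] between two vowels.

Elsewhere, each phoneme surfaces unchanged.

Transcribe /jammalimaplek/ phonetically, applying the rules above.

/j/ (word-initial): no rule targets it → [j].
/a/ (between /j/ and /m/): before a nasal consonant, so rule 1 applies → [ã].
/m/ (between /a/ and /m/) is unaffected → [m].
/m/ stays [m].
/a/ (between /m/ and /l/) is in the target of rule 1 but the environment (before a nasal consonant) is not met → [a].
/l/ (between /a/ and /i/): rule 2 targets it, but not word-finally or immediately before a consonant → unchanged [l].
/i/ (between /l/ and /m/) occurs before a nasal consonant → [ĩ] by rule 1.
/m/ (between /i/ and /a/) is unaffected → [m].
/a/ (between /m/ and /p/) is in the target of rule 1 but the environment (before a nasal consonant) is not met → [a].
/p/ — not in any rule's target class → [p].
/l/ (between /p/ and /e/): rule 2 targets it, but not word-finally or immediately before a consonant → unchanged [l].
/e/ (between /l/ and /k/): rule 1 targets it, but not before a nasal consonant → unchanged [e].
/k/ (word-final): no rule targets it → [k].

[jãmmalĩmaplek]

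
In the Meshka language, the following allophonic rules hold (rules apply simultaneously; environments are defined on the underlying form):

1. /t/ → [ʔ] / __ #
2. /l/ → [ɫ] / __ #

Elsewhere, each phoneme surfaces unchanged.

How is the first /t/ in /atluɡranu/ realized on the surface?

/t/ (between /a/ and /l/) fails the environment for rule 1, so it stays [t].

[t]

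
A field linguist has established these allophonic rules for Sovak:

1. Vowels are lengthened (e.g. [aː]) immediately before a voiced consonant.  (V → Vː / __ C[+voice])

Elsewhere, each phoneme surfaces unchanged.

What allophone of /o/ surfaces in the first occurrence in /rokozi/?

[o]

/o/ (between /r/ and /k/): rule 1 targets it, but not before a voiced consonant → unchanged [o].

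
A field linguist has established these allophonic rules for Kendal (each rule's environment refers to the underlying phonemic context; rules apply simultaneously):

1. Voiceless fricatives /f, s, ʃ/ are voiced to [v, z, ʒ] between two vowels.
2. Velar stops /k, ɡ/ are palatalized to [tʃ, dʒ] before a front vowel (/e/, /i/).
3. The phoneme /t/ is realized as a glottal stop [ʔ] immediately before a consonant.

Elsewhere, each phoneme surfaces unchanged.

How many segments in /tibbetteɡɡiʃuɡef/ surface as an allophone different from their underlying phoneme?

Segments that undergo a rule: /t/ → [ʔ] (rule 3); /ɡ/ → [dʒ] (rule 2); /ʃ/ → [ʒ] (rule 1); /ɡ/ → [dʒ] (rule 2).
All other segments surface unchanged.

4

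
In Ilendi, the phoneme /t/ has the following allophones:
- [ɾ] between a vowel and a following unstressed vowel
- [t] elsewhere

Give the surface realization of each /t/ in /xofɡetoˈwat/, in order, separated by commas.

Occurrence 1 (position 6): between a vowel and a following unstressed vowel → [ɾ].
Occurrence 2 (position 10): no conditioning environment matches → elsewhere allophone [t].

[ɾ], [t]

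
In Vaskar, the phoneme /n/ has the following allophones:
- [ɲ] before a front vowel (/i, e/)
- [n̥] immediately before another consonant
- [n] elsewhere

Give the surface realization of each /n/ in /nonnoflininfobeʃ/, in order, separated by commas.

[n], [n̥], [n], [ɲ], [n̥]

Occurrence 1 (position 1): no conditioning environment matches → elsewhere allophone [n].
Occurrence 2 (position 3): immediately before another consonant → [n̥].
Occurrence 3 (position 4): no conditioning environment matches → elsewhere allophone [n].
Occurrence 4 (position 9): before a front vowel (/i, e/) → [ɲ].
Occurrence 5 (position 11): immediately before another consonant → [n̥].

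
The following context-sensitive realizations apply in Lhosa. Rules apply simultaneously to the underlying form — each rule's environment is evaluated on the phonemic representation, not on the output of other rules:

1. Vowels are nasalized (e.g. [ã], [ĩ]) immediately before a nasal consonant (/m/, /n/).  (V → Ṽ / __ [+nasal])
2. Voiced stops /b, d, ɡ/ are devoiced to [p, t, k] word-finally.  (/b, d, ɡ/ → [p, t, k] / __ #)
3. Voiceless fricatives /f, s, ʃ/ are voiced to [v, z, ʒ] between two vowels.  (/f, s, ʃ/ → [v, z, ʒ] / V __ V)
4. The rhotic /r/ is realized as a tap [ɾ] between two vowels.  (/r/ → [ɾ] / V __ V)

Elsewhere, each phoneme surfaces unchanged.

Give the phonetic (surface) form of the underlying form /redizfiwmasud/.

/r/ (word-initial) fails the environment for rule 4, so it stays [r].
/e/ — between /r/ and /d/; rule 1 does not apply here → [e].
/d/ (between /e/ and /i/) is in the target of rule 2 but the environment (word-finally) is not met → [d].
/i/ (between /d/ and /z/) fails the environment for rule 1, so it stays [i].
/z/ — not in any rule's target class → [z].
/f/ — between /z/ and /i/; rule 3 does not apply here → [f].
/i/ (between /f/ and /w/) is in the target of rule 1 but the environment (before a nasal consonant) is not met → [i].
/w/ (between /i/ and /m/) is unaffected → [w].
/m/ (between /w/ and /a/): no rule targets it → [m].
/a/ (between /m/ and /s/): rule 1 targets it, but not before a nasal consonant → unchanged [a].
/s/ (between /a/ and /u/) occurs between two vowels → [z] by rule 3.
/u/ — between /s/ and /d/; rule 1 does not apply here → [u].
/d/ (word-final): word-finally, so rule 2 applies → [t].

[redizfiwmazut]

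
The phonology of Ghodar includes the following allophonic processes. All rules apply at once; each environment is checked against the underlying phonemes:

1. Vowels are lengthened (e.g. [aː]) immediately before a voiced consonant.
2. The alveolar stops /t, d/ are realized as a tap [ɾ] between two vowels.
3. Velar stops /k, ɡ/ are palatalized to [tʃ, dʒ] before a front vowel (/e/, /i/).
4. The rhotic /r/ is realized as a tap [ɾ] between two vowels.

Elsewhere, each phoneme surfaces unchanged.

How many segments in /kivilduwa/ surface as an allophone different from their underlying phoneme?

Segments that undergo a rule: /k/ → [tʃ] (rule 3); /i/ → [iː] (rule 1); /i/ → [iː] (rule 1); /u/ → [uː] (rule 1).
All other segments surface unchanged.

4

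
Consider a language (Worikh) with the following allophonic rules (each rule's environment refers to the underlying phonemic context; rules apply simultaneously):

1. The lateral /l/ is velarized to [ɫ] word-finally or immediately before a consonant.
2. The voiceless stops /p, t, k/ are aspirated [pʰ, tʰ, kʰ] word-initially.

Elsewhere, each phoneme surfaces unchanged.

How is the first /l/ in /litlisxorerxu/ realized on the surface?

[l]

/l/ (word-initial) is in the target of rule 1 but the environment (word-finally or immediately before a consonant) is not met → [l].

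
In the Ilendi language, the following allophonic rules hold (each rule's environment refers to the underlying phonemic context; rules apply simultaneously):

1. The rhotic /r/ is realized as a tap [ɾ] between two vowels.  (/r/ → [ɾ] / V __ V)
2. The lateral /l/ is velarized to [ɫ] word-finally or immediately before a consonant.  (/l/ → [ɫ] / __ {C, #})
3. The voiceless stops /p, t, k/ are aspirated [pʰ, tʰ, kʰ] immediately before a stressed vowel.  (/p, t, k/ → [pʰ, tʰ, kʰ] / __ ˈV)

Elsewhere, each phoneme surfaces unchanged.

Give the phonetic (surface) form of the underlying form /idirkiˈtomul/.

/i/ stays [i].
/d/ — not in any rule's target class → [d].
/i/ (between /d/ and /r/) is unaffected → [i].
/r/ (between /i/ and /k/): rule 1 targets it, but not between two vowels → unchanged [r].
/k/ (between /r/ and /i/) fails the environment for rule 3, so it stays [k].
/i/ stays [i].
Rule 3 applies to /t/ (between /i/ and /o/: immediately before a stressed vowel) → [tʰ].
/o/ — not in any rule's target class → [o].
/m/ — not in any rule's target class → [m].
/u/ — not in any rule's target class → [u].
/l/ (word-final) occurs word-finally or immediately before a consonant → [ɫ] by rule 2.

[idirkiˈtʰomuɫ]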